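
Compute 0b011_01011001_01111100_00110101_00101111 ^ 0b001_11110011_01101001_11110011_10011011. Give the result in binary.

0b01010101010000101011100011010110100

XOR bit by bit (1 where the bits differ):
  01101011001011111000011010100101111
^ 00111110011011010011111001110011011
= 01010101010000101011100011010110100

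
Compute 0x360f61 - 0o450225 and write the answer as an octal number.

0o14737314

0x360f61 = 0o15407541 in octal.
Subtract column by column in base 8:
  1-5 → 4 (borrow)
  4-2-1 → 1
  5-2 → 3
  7-0 → 7
  0-5 → 3 (borrow)
  4-4-1 → 7 (borrow)
  5-0-1 → 4
  1-0 → 1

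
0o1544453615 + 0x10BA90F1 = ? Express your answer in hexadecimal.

0x1E4CE87E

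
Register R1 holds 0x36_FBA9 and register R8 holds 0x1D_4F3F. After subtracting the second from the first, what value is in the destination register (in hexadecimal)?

Subtract column by column in base 16:
  9-F → A (borrow)
  A-3-1 → 6
  B-F → C (borrow)
  F-4-1 → A
  6-D → 9 (borrow)
  3-1-1 → 1

0x19AC6A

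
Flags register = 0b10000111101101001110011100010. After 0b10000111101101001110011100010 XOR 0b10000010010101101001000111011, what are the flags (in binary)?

0b00000101111000100111011011001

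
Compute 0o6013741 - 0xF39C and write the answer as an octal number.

0o5622105

0xF39C = 0o171634 in octal.
Subtract column by column in base 8:
  1-4 → 5 (borrow)
  4-3-1 → 0
  7-6 → 1
  3-1 → 2
  1-7 → 2 (borrow)
  0-1-1 → 6 (borrow)
  6-0-1 → 5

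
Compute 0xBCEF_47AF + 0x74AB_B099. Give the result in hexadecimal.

0x1319AF848

Add column by column in base 16, right to left:
  F+9 = 8 carry 1
  A+9+1 = 4 carry 1
  7+0+1 = 8
  4+B = F
  F+B = A carry 1
  E+A+1 = 9 carry 1
  C+4+1 = 1 carry 1
  B+7+1 = 3 carry 1
  final carry 1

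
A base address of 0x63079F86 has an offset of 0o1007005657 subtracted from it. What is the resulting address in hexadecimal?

0o1007005657 = 0x81C0BAF in hexadecimal.
Subtract column by column in base 16:
  6-F → 7 (borrow)
  8-A-1 → D (borrow)
  F-B-1 → 3
  9-0 → 9
  7-C → B (borrow)
  0-1-1 → E (borrow)
  3-8-1 → A (borrow)
  6-0-1 → 5

0x5AEB93D7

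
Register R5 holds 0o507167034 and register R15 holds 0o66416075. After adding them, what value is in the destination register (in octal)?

Add column by column in base 8, right to left:
  4+5 = 1 carry 1
  3+7+1 = 3 carry 1
  0+0+1 = 1
  7+6 = 5 carry 1
  6+1+1 = 0 carry 1
  1+4+1 = 6
  7+6 = 5 carry 1
  0+6+1 = 7
  5+0 = 5

0o575605131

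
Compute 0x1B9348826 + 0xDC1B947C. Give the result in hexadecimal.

0x295501CA2

Add column by column in base 16, right to left:
  6+C = 2 carry 1
  2+7+1 = A
  8+4 = C
  8+9 = 1 carry 1
  4+B+1 = 0 carry 1
  3+1+1 = 5
  9+C = 5 carry 1
  B+D+1 = 9 carry 1
  1+0+1 = 2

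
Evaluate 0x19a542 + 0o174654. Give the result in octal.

0o6517356

0x19a542 = 0o6322502 in octal.
Add column by column in base 8, right to left:
  2+4 = 6
  0+5 = 5
  5+6 = 3 carry 1
  2+4+1 = 7
  2+7 = 1 carry 1
  3+1+1 = 5
  6+0 = 6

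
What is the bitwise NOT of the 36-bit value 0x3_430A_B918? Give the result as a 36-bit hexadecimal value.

Each hex digit d becomes F−d:
  3→C, 4→B, 3→C, 0→F, A→5, B→4, 9→6, 1→E, 8→7

0xCBCF546E7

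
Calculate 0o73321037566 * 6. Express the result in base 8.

Multiply each base-8 digit by 6, carrying:
  6×6 = 36 → write 4 carry 4
  6×6+4 = 40 → write 0 carry 5
  5×6+5 = 35 → write 3 carry 4
  7×6+4 = 46 → write 6 carry 5
  3×6+5 = 23 → write 7 carry 2
  0×6+2 = 2 → write 2
  1×6 = 6 → write 6
  2×6 = 12 → write 4 carry 1
  3×6+1 = 19 → write 3 carry 2
  3×6+2 = 20 → write 4 carry 2
  7×6+2 = 44 → write 4 carry 5
  remaining carry: 5

0o544346276304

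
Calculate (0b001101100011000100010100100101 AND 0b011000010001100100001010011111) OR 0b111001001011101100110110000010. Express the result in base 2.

0b001101100011000100010100100101 AND 0b011000010001100100001010011111 = 0b001000000001000100000000000101.
Then OR with 0b111001001011101100110110000010.

0b111001001011101100110110000111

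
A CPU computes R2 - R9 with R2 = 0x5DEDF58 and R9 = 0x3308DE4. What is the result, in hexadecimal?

0x2AE5174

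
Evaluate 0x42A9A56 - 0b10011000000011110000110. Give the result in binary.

0b11110111101001001011010000

0x42A9A56 = 0b100001010101001101001010110 in binary.
Subtract column by column in base 2:
  0-0 → 0
  1-1 → 0
  1-1 → 0
  0-0 → 0
  1-0 → 1
  0-0 → 0
  1-0 → 1
  0-1 → 1 (borrow)
  0-1-1 → 0 (borrow)
  1-1-1 → 1 (borrow)
  0-1-1 → 0 (borrow)
  1-0-1 → 0
  1-0 → 1
  0-0 → 0
  0-0 → 0
  1-0 → 1
  0-0 → 0
  1-0 → 1
  0-1 → 1 (borrow)
  1-1-1 → 1 (borrow)
  0-0-1 → 1 (borrow)
  1-0-1 → 0
  0-1 → 1 (borrow)
  0-0-1 → 1 (borrow)
  0-0-1 → 1 (borrow)
  0-0-1 → 1 (borrow)
  1-0-1 → 0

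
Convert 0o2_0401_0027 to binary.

Each octal digit is 3 bits: 2=010 0=000 4=100 0=000 1=001 0=000 0=000 2=010 7=111.

0b10000100000001000000010111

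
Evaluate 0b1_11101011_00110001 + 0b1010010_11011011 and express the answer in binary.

Add column by column in base 2, right to left:
  1+1 = 0 carry 1
  0+1+1 = 0 carry 1
  0+0+1 = 1
  0+1 = 1
  1+1 = 0 carry 1
  1+0+1 = 0 carry 1
  0+1+1 = 0 carry 1
  0+1+1 = 0 carry 1
  1+0+1 = 0 carry 1
  1+1+1 = 1 carry 1
  0+0+1 = 1
  1+0 = 1
  0+1 = 1
  1+0 = 1
  1+1 = 0 carry 1
  1+0+1 = 0 carry 1
  1+0+1 = 0 carry 1
  final carry 1

0b100011111000001100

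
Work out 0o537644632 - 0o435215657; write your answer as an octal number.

0o102426753

Subtract column by column in base 8:
  2-7 → 3 (borrow)
  3-5-1 → 5 (borrow)
  6-6-1 → 7 (borrow)
  4-5-1 → 6 (borrow)
  4-1-1 → 2
  6-2 → 4
  7-5 → 2
  3-3 → 0
  5-4 → 1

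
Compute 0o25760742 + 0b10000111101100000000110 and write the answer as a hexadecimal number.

0o25760742 = 0x57E1E2 in hexadecimal.
0b10000111101100000000110 = 0x43D806 in hexadecimal.
Add column by column in base 16, right to left:
  2+6 = 8
  E+0 = E
  1+8 = 9
  E+D = B carry 1
  7+3+1 = B
  5+4 = 9

0x9BB9E8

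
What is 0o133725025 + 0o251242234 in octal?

Add column by column in base 8, right to left:
  5+4 = 1 carry 1
  2+3+1 = 6
  0+2 = 2
  5+2 = 7
  2+4 = 6
  7+2 = 1 carry 1
  3+1+1 = 5
  3+5 = 0 carry 1
  1+2+1 = 4

0o405167261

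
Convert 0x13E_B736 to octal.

0o117533466

Expand each hex digit to 4 bits: 1=0001 3=0011 E=1110 B=1011 7=0111 3=0011 6=0110.
Group the bits in threes: 001 001 111 101 011 011 100 110 110 → 117533466.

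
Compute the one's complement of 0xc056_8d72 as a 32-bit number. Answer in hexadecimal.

Each hex digit d becomes f−d:
  c→3, 0→f, 5→a, 6→9, 8→7, d→2, 7→8, 2→d

0x3fa9728d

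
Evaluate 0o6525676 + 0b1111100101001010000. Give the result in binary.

0b1000100111011000001110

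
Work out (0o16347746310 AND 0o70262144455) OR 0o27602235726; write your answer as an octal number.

0o16347746310 AND 0o70262144455 = 0o10242144010.
Then OR with 0o27602235726.

0o37642375736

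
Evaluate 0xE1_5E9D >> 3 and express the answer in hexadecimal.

3 bits is not a whole number of base-16 digits; in binary: 111000010101111010011101 >> 3 = 111000010101111010011.

0x1C2BD3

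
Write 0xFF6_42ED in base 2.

0b1111111101100100001011101101

Expand each hex digit to 4 bits: F=1111 F=1111 6=0110 4=0100 2=0010 E=1110 D=1101.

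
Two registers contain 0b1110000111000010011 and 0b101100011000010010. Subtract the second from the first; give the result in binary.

Subtract column by column in base 2:
  1-0 → 1
  1-1 → 0
  0-0 → 0
  0-0 → 0
  1-1 → 0
  0-0 → 0
  0-0 → 0
  0-0 → 0
  0-0 → 0
  1-1 → 0
  1-1 → 0
  1-0 → 1
  0-0 → 0
  0-0 → 0
  0-1 → 1 (borrow)
  0-1-1 → 0 (borrow)
  1-0-1 → 0
  1-1 → 0
  1-0 → 1

0b1000100100000000001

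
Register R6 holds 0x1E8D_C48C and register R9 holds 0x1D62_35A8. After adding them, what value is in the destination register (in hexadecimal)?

0x3BEFFA34

Add column by column in base 16, right to left:
  C+8 = 4 carry 1
  8+A+1 = 3 carry 1
  4+5+1 = A
  C+3 = F
  D+2 = F
  8+6 = E
  E+D = B carry 1
  1+1+1 = 3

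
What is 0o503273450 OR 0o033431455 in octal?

OR each oct digit independently (no carries):
  5|0=5, 0|3=3, 3|3=3, 2|4=6, 7|3=7, 3|1=3, 4|4=4, 5|5=5, 0|5=5

0o533673455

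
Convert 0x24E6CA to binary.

0b1001001110011011001010

Expand each hex digit to 4 bits: 2=0010 4=0100 E=1110 6=0110 C=1100 A=1010.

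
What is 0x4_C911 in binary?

0b1001100100100010001

Expand each hex digit to 4 bits: 4=0100 C=1100 9=1001 1=0001 1=0001.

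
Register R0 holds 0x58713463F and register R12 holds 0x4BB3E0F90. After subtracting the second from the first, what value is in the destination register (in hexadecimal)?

Subtract column by column in base 16:
  F-0 → F
  3-9 → A (borrow)
  6-F-1 → 6 (borrow)
  4-0-1 → 3
  3-E → 5 (borrow)
  1-3-1 → D (borrow)
  7-B-1 → B (borrow)
  8-B-1 → C (borrow)
  5-4-1 → 0

0xCBD536AF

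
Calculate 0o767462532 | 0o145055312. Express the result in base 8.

OR each oct digit independently (no carries):
  7|1=7, 6|4=6, 7|5=7, 4|0=4, 6|5=7, 2|5=7, 5|3=7, 3|1=3, 2|2=2

0o767477732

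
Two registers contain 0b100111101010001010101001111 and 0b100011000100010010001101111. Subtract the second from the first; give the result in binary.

0b100100101111000011100000

Subtract column by column in base 2:
  1-1 → 0
  1-1 → 0
  1-1 → 0
  1-1 → 0
  0-0 → 0
  0-1 → 1 (borrow)
  1-1-1 → 1 (borrow)
  0-0-1 → 1 (borrow)
  1-0-1 → 0
  0-0 → 0
  1-1 → 0
  0-0 → 0
  1-0 → 1
  0-1 → 1 (borrow)
  0-0-1 → 1 (borrow)
  0-0-1 → 1 (borrow)
  1-0-1 → 0
  0-1 → 1 (borrow)
  1-0-1 → 0
  0-0 → 0
  1-0 → 1
  1-1 → 0
  1-1 → 0
  1-0 → 1
  0-0 → 0
  0-0 → 0
  1-1 → 0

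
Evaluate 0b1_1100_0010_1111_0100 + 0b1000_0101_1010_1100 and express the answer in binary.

Add column by column in base 2, right to left:
  0+0 = 0
  0+0 = 0
  1+1 = 0 carry 1
  0+1+1 = 0 carry 1
  1+0+1 = 0 carry 1
  1+1+1 = 1 carry 1
  1+0+1 = 0 carry 1
  1+1+1 = 1 carry 1
  0+1+1 = 0 carry 1
  1+0+1 = 0 carry 1
  0+1+1 = 0 carry 1
  0+0+1 = 1
  0+0 = 0
  0+0 = 0
  1+0 = 1
  1+1 = 0 carry 1
  1+0+1 = 0 carry 1
  final carry 1

0b100100100010100000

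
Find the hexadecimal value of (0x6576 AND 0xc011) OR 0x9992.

0xd992

0x6576 AND 0xc011 = 0x4010.
Then OR with 0x9992.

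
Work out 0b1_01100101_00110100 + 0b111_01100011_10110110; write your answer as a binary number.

Add column by column in base 2, right to left:
  0+0 = 0
  0+1 = 1
  1+1 = 0 carry 1
  0+0+1 = 1
  1+1 = 0 carry 1
  1+1+1 = 1 carry 1
  0+0+1 = 1
  0+1 = 1
  1+1 = 0 carry 1
  0+1+1 = 0 carry 1
  1+0+1 = 0 carry 1
  0+0+1 = 1
  0+0 = 0
  1+1 = 0 carry 1
  1+1+1 = 1 carry 1
  0+0+1 = 1
  1+1 = 0 carry 1
  0+1+1 = 0 carry 1
  0+1+1 = 0 carry 1
  final carry 1

0b10001100100011101010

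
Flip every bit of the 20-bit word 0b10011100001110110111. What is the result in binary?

0b01100011110001001000

Invert each bit: 10011100001110110111 → 01100011110001001000.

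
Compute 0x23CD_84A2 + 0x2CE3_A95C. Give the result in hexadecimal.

0x50B12DFE

Add column by column in base 16, right to left:
  2+C = E
  A+5 = F
  4+9 = D
  8+A = 2 carry 1
  D+3+1 = 1 carry 1
  C+E+1 = B carry 1
  3+C+1 = 0 carry 1
  2+2+1 = 5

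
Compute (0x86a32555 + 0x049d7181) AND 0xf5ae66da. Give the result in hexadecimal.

0x810006d2

Add column by column in base 16, right to left:
  5+1 = 6
  5+8 = d
  5+1 = 6
  2+7 = 9
  3+d = 0 carry 1
  a+9+1 = 4 carry 1
  6+4+1 = b
  8+0 = 8
Sum = 0x8b4096d6; now AND with 0xf5ae66da:
  8&f=8, b&5=1, 4&a=0, 0&e=0, 9&6=0, 6&6=6, d&d=d, 6&a=2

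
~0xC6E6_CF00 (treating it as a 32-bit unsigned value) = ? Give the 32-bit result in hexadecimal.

0x391930FF

Each hex digit d becomes F−d:
  C→3, 6→9, E→1, 6→9, C→3, F→0, 0→F, 0→F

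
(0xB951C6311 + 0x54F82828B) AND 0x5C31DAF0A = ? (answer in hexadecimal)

Add column by column in base 16, right to left:
  1+B = C
  1+8 = 9
  3+2 = 5
  6+8 = E
  C+2 = E
  1+8 = 9
  5+F = 4 carry 1
  9+4+1 = E
  B+5 = 0 carry 1
  final carry 1
Sum = 0x10E49EE59C; now AND with 0x5C31DAF0A:
  1&0=0, 0&5=0, E&C=C, 4&3=0, 9&1=1, E&D=C, E&A=A, 5&F=5, 9&0=0, C&A=8

0xC01CA508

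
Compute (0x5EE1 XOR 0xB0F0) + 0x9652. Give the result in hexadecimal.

First 0x5EE1 XOR 0xB0F0 = 0xEE11.
Add column by column in base 16, right to left:
  1+2 = 3
  1+5 = 6
  E+6 = 4 carry 1
  E+9+1 = 8 carry 1
  final carry 1

0x18463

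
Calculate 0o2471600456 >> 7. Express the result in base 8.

0o12347002

7 bits is not a whole number of base-8 digits; in binary: 10100111001110000000100101110 >> 7 = 1010011100111000000010.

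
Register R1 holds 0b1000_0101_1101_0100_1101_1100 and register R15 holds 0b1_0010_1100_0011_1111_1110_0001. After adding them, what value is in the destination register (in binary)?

Add column by column in base 2, right to left:
  0+1 = 1
  0+0 = 0
  1+0 = 1
  1+0 = 1
  1+0 = 1
  0+1 = 1
  1+1 = 0 carry 1
  1+1+1 = 1 carry 1
  0+1+1 = 0 carry 1
  0+1+1 = 0 carry 1
  1+1+1 = 1 carry 1
  0+1+1 = 0 carry 1
  1+1+1 = 1 carry 1
  0+1+1 = 0 carry 1
  1+0+1 = 0 carry 1
  1+0+1 = 0 carry 1
  1+0+1 = 0 carry 1
  0+0+1 = 1
  1+1 = 0 carry 1
  0+1+1 = 0 carry 1
  0+0+1 = 1
  0+1 = 1
  0+0 = 0
  1+0 = 1
  0+1 = 1

0b1101100100001010010111101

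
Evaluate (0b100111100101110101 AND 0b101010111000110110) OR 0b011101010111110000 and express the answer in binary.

0b111111110111110100

0b100111100101110101 AND 0b101010111000110110 = 0b100010100000110100.
Then OR with 0b011101010111110000.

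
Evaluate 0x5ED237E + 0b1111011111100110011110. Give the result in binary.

0b110001010110001110100011100

0x5ED237E = 0b101111011010010001101111110 in binary.
Add column by column in base 2, right to left:
  0+0 = 0
  1+1 = 0 carry 1
  1+1+1 = 1 carry 1
  1+1+1 = 1 carry 1
  1+1+1 = 1 carry 1
  1+0+1 = 0 carry 1
  1+0+1 = 0 carry 1
  0+1+1 = 0 carry 1
  1+1+1 = 1 carry 1
  1+0+1 = 0 carry 1
  0+0+1 = 1
  0+1 = 1
  0+1 = 1
  1+1 = 0 carry 1
  0+1+1 = 0 carry 1
  0+1+1 = 0 carry 1
  1+1+1 = 1 carry 1
  0+0+1 = 1
  1+1 = 0 carry 1
  1+1+1 = 1 carry 1
  0+1+1 = 0 carry 1
  1+1+1 = 1 carry 1
  1+0+1 = 0 carry 1
  1+0+1 = 0 carry 1
  1+0+1 = 0 carry 1
  0+0+1 = 1
  1+0 = 1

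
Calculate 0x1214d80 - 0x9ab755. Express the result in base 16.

0x86962b

Subtract column by column in base 16:
  0-5 → b (borrow)
  8-5-1 → 2
  d-7 → 6
  4-b → 9 (borrow)
  1-a-1 → 6 (borrow)
  2-9-1 → 8 (borrow)
  1-0-1 → 0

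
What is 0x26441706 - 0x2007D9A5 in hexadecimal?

0x63C3D61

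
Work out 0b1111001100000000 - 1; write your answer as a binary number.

0b1111001011111111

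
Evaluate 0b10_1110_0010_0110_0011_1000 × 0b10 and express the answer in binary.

0b10111000100110001110000

Multiply each base-2 digit by 2, carrying:
  0×2 = 0 → write 0
  0×2 = 0 → write 0
  0×2 = 0 → write 0
  1×2 = 2 → write 0 carry 1
  1×2+1 = 3 → write 1 carry 1
  1×2+1 = 3 → write 1 carry 1
  0×2+1 = 1 → write 1
  0×2 = 0 → write 0
  0×2 = 0 → write 0
  1×2 = 2 → write 0 carry 1
  1×2+1 = 3 → write 1 carry 1
  0×2+1 = 1 → write 1
  0×2 = 0 → write 0
  1×2 = 2 → write 0 carry 1
  0×2+1 = 1 → write 1
  0×2 = 0 → write 0
  0×2 = 0 → write 0
  1×2 = 2 → write 0 carry 1
  1×2+1 = 3 → write 1 carry 1
  1×2+1 = 3 → write 1 carry 1
  0×2+1 = 1 → write 1
  1×2 = 2 → write 0 carry 1
  remaining carry: 1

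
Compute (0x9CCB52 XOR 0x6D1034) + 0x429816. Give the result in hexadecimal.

0x134737C

First 0x9CCB52 XOR 0x6D1034 = 0xF1DB66.
Add column by column in base 16, right to left:
  6+6 = C
  6+1 = 7
  B+8 = 3 carry 1
  D+9+1 = 7 carry 1
  1+2+1 = 4
  F+4 = 3 carry 1
  final carry 1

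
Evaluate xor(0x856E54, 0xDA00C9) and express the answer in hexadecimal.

0x5F6E9D

XOR each hex digit independently (no carries):
  8^D=5, 5^A=F, 6^0=6, E^0=E, 5^C=9, 4^9=D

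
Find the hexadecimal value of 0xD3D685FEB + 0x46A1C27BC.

0x11A78487A7

Add column by column in base 16, right to left:
  B+C = 7 carry 1
  E+B+1 = A carry 1
  F+7+1 = 7 carry 1
  5+2+1 = 8
  8+C = 4 carry 1
  6+1+1 = 8
  D+A = 7 carry 1
  3+6+1 = A
  D+4 = 1 carry 1
  final carry 1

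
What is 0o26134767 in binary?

Each octal digit is 3 bits: 2=010 6=110 1=001 3=011 4=100 7=111 6=110 7=111.

0b10110001011100111110111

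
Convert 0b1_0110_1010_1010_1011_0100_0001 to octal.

0o132525501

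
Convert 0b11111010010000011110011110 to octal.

0o372203636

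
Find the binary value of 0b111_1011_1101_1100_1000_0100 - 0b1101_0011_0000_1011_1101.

0b11011101010101111000111

Subtract column by column in base 2:
  0-1 → 1 (borrow)
  0-0-1 → 1 (borrow)
  1-1-1 → 1 (borrow)
  0-1-1 → 0 (borrow)
  0-1-1 → 0 (borrow)
  0-1-1 → 0 (borrow)
  0-0-1 → 1 (borrow)
  1-1-1 → 1 (borrow)
  0-0-1 → 1 (borrow)
  0-0-1 → 1 (borrow)
  1-0-1 → 0
  1-0 → 1
  1-1 → 0
  0-1 → 1 (borrow)
  1-0-1 → 0
  1-0 → 1
  1-1 → 0
  1-0 → 1
  0-1 → 1 (borrow)
  1-1-1 → 1 (borrow)
  1-0-1 → 0
  1-0 → 1
  1-0 → 1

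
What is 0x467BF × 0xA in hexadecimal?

Multiply each base-16 digit by 10, carrying:
  F×10 = 150 → write 6 carry 9
  B×10+9 = 119 → write 7 carry 7
  7×10+7 = 77 → write D carry 4
  6×10+4 = 64 → write 0 carry 4
  4×10+4 = 44 → write C carry 2
  remaining carry: 2

0x2C0D76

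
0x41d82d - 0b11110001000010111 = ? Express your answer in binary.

0b1111111111011000010110

0x41d82d = 0b10000011101100000101101 in binary.
Subtract column by column in base 2:
  1-1 → 0
  0-1 → 1 (borrow)
  1-1-1 → 1 (borrow)
  1-0-1 → 0
  0-1 → 1 (borrow)
  1-0-1 → 0
  0-0 → 0
  0-0 → 0
  0-0 → 0
  0-1 → 1 (borrow)
  0-0-1 → 1 (borrow)
  1-0-1 → 0
  1-0 → 1
  0-1 → 1 (borrow)
  1-1-1 → 1 (borrow)
  1-1-1 → 1 (borrow)
  1-1-1 → 1 (borrow)
  0-0-1 → 1 (borrow)
  0-0-1 → 1 (borrow)
  0-0-1 → 1 (borrow)
  0-0-1 → 1 (borrow)
  0-0-1 → 1 (borrow)
  1-0-1 → 0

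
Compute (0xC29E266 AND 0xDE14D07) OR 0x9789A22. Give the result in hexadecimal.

0xC29E266 AND 0xDE14D07 = 0xC214006.
Then OR with 0x9789A22.

0xD79DA26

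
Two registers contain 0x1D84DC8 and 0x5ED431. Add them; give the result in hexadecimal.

0x23721F9

Add column by column in base 16, right to left:
  8+1 = 9
  C+3 = F
  D+4 = 1 carry 1
  4+D+1 = 2 carry 1
  8+E+1 = 7 carry 1
  D+5+1 = 3 carry 1
  1+0+1 = 2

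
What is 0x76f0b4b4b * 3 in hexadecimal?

0x164d21e1e1

Multiply each base-16 digit by 3, carrying:
  b×3 = 33 → write 1 carry 2
  4×3+2 = 14 → write e
  b×3 = 33 → write 1 carry 2
  4×3+2 = 14 → write e
  b×3 = 33 → write 1 carry 2
  0×3+2 = 2 → write 2
  f×3 = 45 → write d carry 2
  6×3+2 = 20 → write 4 carry 1
  7×3+1 = 22 → write 6 carry 1
  remaining carry: 1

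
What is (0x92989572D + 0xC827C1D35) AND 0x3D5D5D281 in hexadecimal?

Add column by column in base 16, right to left:
  D+5 = 2 carry 1
  2+3+1 = 6
  7+D = 4 carry 1
  5+1+1 = 7
  9+C = 5 carry 1
  8+7+1 = 0 carry 1
  9+2+1 = C
  2+8 = A
  9+C = 5 carry 1
  final carry 1
Sum = 0x15AC057462; now AND with 0x3D5D5D281:
  1&0=0, 5&3=1, A&D=8, C&5=4, 0&D=0, 5&5=5, 7&D=5, 4&2=0, 6&8=0, 2&1=0

0x184055000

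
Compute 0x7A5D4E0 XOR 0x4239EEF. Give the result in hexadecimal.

XOR each hex digit independently (no carries):
  7^4=3, A^2=8, 5^3=6, D^9=4, 4^E=A, E^E=0, 0^F=F

0x3864A0F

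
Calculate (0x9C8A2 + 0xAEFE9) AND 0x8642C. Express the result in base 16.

Add column by column in base 16, right to left:
  2+9 = B
  A+E = 8 carry 1
  8+F+1 = 8 carry 1
  C+E+1 = B carry 1
  9+A+1 = 4 carry 1
  final carry 1
Sum = 0x14B88B; now AND with 0x8642C:
  1&0=0, 4&8=0, B&6=2, 8&4=0, 8&2=0, B&C=8

0x2008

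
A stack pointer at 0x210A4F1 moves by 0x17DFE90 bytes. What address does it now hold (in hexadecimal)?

Add column by column in base 16, right to left:
  1+0 = 1
  F+9 = 8 carry 1
  4+E+1 = 3 carry 1
  A+F+1 = A carry 1
  0+D+1 = E
  1+7 = 8
  2+1 = 3

0x38EA381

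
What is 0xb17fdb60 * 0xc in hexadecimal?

Multiply each base-16 digit by 12, carrying:
  0×12 = 0 → write 0
  6×12 = 72 → write 8 carry 4
  b×12+4 = 136 → write 8 carry 8
  d×12+8 = 164 → write 4 carry 10
  f×12+10 = 190 → write e carry 11
  7×12+11 = 95 → write f carry 5
  1×12+5 = 17 → write 1 carry 1
  b×12+1 = 133 → write 5 carry 8
  remaining carry: 8

0x851fe4880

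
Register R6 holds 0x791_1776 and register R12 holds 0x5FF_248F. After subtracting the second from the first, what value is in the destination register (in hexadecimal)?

0x191F2E7

Subtract column by column in base 16:
  6-F → 7 (borrow)
  7-8-1 → E (borrow)
  7-4-1 → 2
  1-2 → F (borrow)
  1-F-1 → 1 (borrow)
  9-F-1 → 9 (borrow)
  7-5-1 → 1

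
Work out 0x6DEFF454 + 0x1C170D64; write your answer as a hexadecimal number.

0x8A0701B8

Add column by column in base 16, right to left:
  4+4 = 8
  5+6 = B
  4+D = 1 carry 1
  F+0+1 = 0 carry 1
  F+7+1 = 7 carry 1
  E+1+1 = 0 carry 1
  D+C+1 = A carry 1
  6+1+1 = 8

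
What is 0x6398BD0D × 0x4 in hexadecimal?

0x18E62F434

Multiply each base-16 digit by 4, carrying:
  D×4 = 52 → write 4 carry 3
  0×4+3 = 3 → write 3
  D×4 = 52 → write 4 carry 3
  B×4+3 = 47 → write F carry 2
  8×4+2 = 34 → write 2 carry 2
  9×4+2 = 38 → write 6 carry 2
  3×4+2 = 14 → write E
  6×4 = 24 → write 8 carry 1
  remaining carry: 1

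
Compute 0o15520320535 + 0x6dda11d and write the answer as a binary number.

0b1110100000111110100001001111010

0o15520320535 = 0b1101101010000011010000101011101 in binary.
0x6dda11d = 0b110110111011010000100011101 in binary.
Add column by column in base 2, right to left:
  1+1 = 0 carry 1
  0+0+1 = 1
  1+1 = 0 carry 1
  1+1+1 = 1 carry 1
  1+1+1 = 1 carry 1
  0+0+1 = 1
  1+0 = 1
  0+0 = 0
  1+1 = 0 carry 1
  0+0+1 = 1
  0+0 = 0
  0+0 = 0
  0+0 = 0
  1+1 = 0 carry 1
  0+0+1 = 1
  1+1 = 0 carry 1
  1+1+1 = 1 carry 1
  0+0+1 = 1
  0+1 = 1
  0+1 = 1
  0+1 = 1
  0+0 = 0
  1+1 = 0 carry 1
  0+1+1 = 0 carry 1
  1+0+1 = 0 carry 1
  0+1+1 = 0 carry 1
  1+1+1 = 1 carry 1
  1+0+1 = 0 carry 1
  0+0+1 = 1
  1+0 = 1
  1+0 = 1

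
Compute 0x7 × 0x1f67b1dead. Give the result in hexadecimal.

Multiply each base-16 digit by 7, carrying:
  d×7 = 91 → write b carry 5
  a×7+5 = 75 → write b carry 4
  e×7+4 = 102 → write 6 carry 6
  d×7+6 = 97 → write 1 carry 6
  1×7+6 = 13 → write d
  b×7 = 77 → write d carry 4
  7×7+4 = 53 → write 5 carry 3
  6×7+3 = 45 → write d carry 2
  f×7+2 = 107 → write b carry 6
  1×7+6 = 13 → write d

0xdbd5dd16bb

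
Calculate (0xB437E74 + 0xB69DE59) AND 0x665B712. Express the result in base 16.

0x6251400

Add column by column in base 16, right to left:
  4+9 = D
  7+5 = C
  E+E = C carry 1
  7+D+1 = 5 carry 1
  3+9+1 = D
  4+6 = A
  B+B = 6 carry 1
  final carry 1
Sum = 0x16AD5CCD; now AND with 0x665B712:
  1&0=0, 6&6=6, A&6=2, D&5=5, 5&B=1, C&7=4, C&1=0, D&2=0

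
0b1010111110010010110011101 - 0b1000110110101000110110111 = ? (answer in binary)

Subtract column by column in base 2:
  1-1 → 0
  0-1 → 1 (borrow)
  1-1-1 → 1 (borrow)
  1-0-1 → 0
  1-1 → 0
  0-1 → 1 (borrow)
  0-0-1 → 1 (borrow)
  1-1-1 → 1 (borrow)
  1-1-1 → 1 (borrow)
  0-0-1 → 1 (borrow)
  1-0-1 → 0
  0-0 → 0
  0-1 → 1 (borrow)
  1-0-1 → 0
  0-1 → 1 (borrow)
  0-0-1 → 1 (borrow)
  1-1-1 → 1 (borrow)
  1-1-1 → 1 (borrow)
  1-0-1 → 0
  1-1 → 0
  1-1 → 0
  0-0 → 0
  1-0 → 1
  0-0 → 0
  1-1 → 0

0b10000111101001111100110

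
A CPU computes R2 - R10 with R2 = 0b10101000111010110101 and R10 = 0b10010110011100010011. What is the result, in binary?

Subtract column by column in base 2:
  1-1 → 0
  0-1 → 1 (borrow)
  1-0-1 → 0
  0-0 → 0
  1-1 → 0
  1-0 → 1
  0-0 → 0
  1-0 → 1
  0-1 → 1 (borrow)
  1-1-1 → 1 (borrow)
  1-1-1 → 1 (borrow)
  1-0-1 → 0
  0-0 → 0
  0-1 → 1 (borrow)
  0-1-1 → 0 (borrow)
  1-0-1 → 0
  0-1 → 1 (borrow)
  1-0-1 → 0
  0-0 → 0
  1-1 → 0

0b10010011110100010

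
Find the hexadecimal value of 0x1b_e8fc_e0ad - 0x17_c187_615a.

0x427757f53

Subtract column by column in base 16:
  d-a → 3
  a-5 → 5
  0-1 → f (borrow)
  e-6-1 → 7
  c-7 → 5
  f-8 → 7
  8-1 → 7
  e-c → 2
  b-7 → 4
  1-1 → 0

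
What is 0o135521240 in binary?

0b1011101101010001010100000

Each octal digit is 3 bits: 1=001 3=011 5=101 5=101 2=010 1=001 2=010 4=100 0=000.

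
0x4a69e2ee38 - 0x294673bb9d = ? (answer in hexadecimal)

Subtract column by column in base 16:
  8-d → b (borrow)
  3-9-1 → 9 (borrow)
  e-b-1 → 2
  e-b → 3
  2-3 → f (borrow)
  e-7-1 → 6
  9-6 → 3
  6-4 → 2
  a-9 → 1
  4-2 → 2

0x21236f329b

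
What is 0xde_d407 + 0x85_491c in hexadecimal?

0x1641d23

Add column by column in base 16, right to left:
  7+c = 3 carry 1
  0+1+1 = 2
  4+9 = d
  d+4 = 1 carry 1
  e+5+1 = 4 carry 1
  d+8+1 = 6 carry 1
  final carry 1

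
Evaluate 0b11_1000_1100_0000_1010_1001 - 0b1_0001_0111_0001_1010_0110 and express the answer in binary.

0b1001110100111100000011

Subtract column by column in base 2:
  1-0 → 1
  0-1 → 1 (borrow)
  0-1-1 → 0 (borrow)
  1-0-1 → 0
  0-0 → 0
  1-1 → 0
  0-0 → 0
  1-1 → 0
  0-1 → 1 (borrow)
  0-0-1 → 1 (borrow)
  0-0-1 → 1 (borrow)
  0-0-1 → 1 (borrow)
  0-1-1 → 0 (borrow)
  0-1-1 → 0 (borrow)
  1-1-1 → 1 (borrow)
  1-0-1 → 0
  0-1 → 1 (borrow)
  0-0-1 → 1 (borrow)
  0-0-1 → 1 (borrow)
  1-0-1 → 0
  1-1 → 0
  1-0 → 1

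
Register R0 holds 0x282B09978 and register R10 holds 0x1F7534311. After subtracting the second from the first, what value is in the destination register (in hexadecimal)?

Subtract column by column in base 16:
  8-1 → 7
  7-1 → 6
  9-3 → 6
  9-4 → 5
  0-3 → D (borrow)
  B-5-1 → 5
  2-7 → B (borrow)
  8-F-1 → 8 (borrow)
  2-1-1 → 0

0x8B5D5667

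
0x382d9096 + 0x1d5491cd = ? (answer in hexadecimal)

0x55822263

Add column by column in base 16, right to left:
  6+d = 3 carry 1
  9+c+1 = 6 carry 1
  0+1+1 = 2
  9+9 = 2 carry 1
  d+4+1 = 2 carry 1
  2+5+1 = 8
  8+d = 5 carry 1
  3+1+1 = 5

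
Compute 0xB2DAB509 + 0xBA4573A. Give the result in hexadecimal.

0xBE7F0C43

Add column by column in base 16, right to left:
  9+A = 3 carry 1
  0+3+1 = 4
  5+7 = C
  B+5 = 0 carry 1
  A+4+1 = F
  D+A = 7 carry 1
  2+B+1 = E
  B+0 = B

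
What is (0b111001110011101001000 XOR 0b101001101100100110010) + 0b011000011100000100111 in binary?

First 0b111001110011101001000 XOR 0b101001101100100110010 = 0b010000011111001111010.
Add column by column in base 2, right to left:
  0+1 = 1
  1+1 = 0 carry 1
  0+1+1 = 0 carry 1
  1+0+1 = 0 carry 1
  1+0+1 = 0 carry 1
  1+1+1 = 1 carry 1
  1+0+1 = 0 carry 1
  0+0+1 = 1
  0+0 = 0
  1+0 = 1
  1+0 = 1
  1+1 = 0 carry 1
  1+1+1 = 1 carry 1
  1+1+1 = 1 carry 1
  0+0+1 = 1
  0+0 = 0
  0+0 = 0
  0+0 = 0
  0+1 = 1
  1+1 = 0 carry 1
  final carry 1

0b101000111011010100001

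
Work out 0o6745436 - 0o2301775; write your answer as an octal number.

Subtract column by column in base 8:
  6-5 → 1
  3-7 → 4 (borrow)
  4-7-1 → 4 (borrow)
  5-1-1 → 3
  4-0 → 4
  7-3 → 4
  6-2 → 4

0o4443441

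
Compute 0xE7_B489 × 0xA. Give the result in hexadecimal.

Multiply each base-16 digit by 10, carrying:
  9×10 = 90 → write A carry 5
  8×10+5 = 85 → write 5 carry 5
  4×10+5 = 45 → write D carry 2
  B×10+2 = 112 → write 0 carry 7
  7×10+7 = 77 → write D carry 4
  E×10+4 = 144 → write 0 carry 9
  remaining carry: 9

0x90D0D5A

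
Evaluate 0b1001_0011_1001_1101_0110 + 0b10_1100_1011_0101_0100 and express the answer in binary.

Add column by column in base 2, right to left:
  0+0 = 0
  1+0 = 1
  1+1 = 0 carry 1
  0+0+1 = 1
  1+1 = 0 carry 1
  0+0+1 = 1
  1+1 = 0 carry 1
  1+0+1 = 0 carry 1
  1+1+1 = 1 carry 1
  0+1+1 = 0 carry 1
  0+0+1 = 1
  1+1 = 0 carry 1
  1+0+1 = 0 carry 1
  1+0+1 = 0 carry 1
  0+1+1 = 0 carry 1
  0+1+1 = 0 carry 1
  1+0+1 = 0 carry 1
  0+1+1 = 0 carry 1
  0+0+1 = 1
  1+0 = 1

0b11000000010100101010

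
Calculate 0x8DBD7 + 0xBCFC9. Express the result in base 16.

0x14ABA0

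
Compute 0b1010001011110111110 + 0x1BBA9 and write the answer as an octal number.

0b1010001011110111110 = 0o1213676 in octal.
0x1BBA9 = 0o335651 in octal.
Add column by column in base 8, right to left:
  6+1 = 7
  7+5 = 4 carry 1
  6+6+1 = 5 carry 1
  3+5+1 = 1 carry 1
  1+3+1 = 5
  2+3 = 5
  1+0 = 1

0o1551547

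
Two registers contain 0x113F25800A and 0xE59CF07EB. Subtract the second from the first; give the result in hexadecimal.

Subtract column by column in base 16:
  A-B → F (borrow)
  0-E-1 → 1 (borrow)
  0-7-1 → 8 (borrow)
  8-0-1 → 7
  5-F → 6 (borrow)
  2-C-1 → 5 (borrow)
  F-9-1 → 5
  3-5 → E (borrow)
  1-E-1 → 2 (borrow)
  1-0-1 → 0

0x2E556781F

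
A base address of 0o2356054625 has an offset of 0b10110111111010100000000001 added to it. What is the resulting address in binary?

0o2356054625 = 0b10011101110000101100110010101 in binary.
Add column by column in base 2, right to left:
  1+1 = 0 carry 1
  0+0+1 = 1
  1+0 = 1
  0+0 = 0
  1+0 = 1
  0+0 = 0
  0+0 = 0
  1+0 = 1
  1+0 = 1
  0+0 = 0
  0+0 = 0
  1+1 = 0 carry 1
  1+0+1 = 0 carry 1
  0+1+1 = 0 carry 1
  1+0+1 = 0 carry 1
  0+1+1 = 0 carry 1
  0+1+1 = 0 carry 1
  0+1+1 = 0 carry 1
  0+1+1 = 0 carry 1
  1+1+1 = 1 carry 1
  1+1+1 = 1 carry 1
  1+0+1 = 0 carry 1
  0+1+1 = 0 carry 1
  1+1+1 = 1 carry 1
  1+0+1 = 0 carry 1
  1+1+1 = 1 carry 1
  0+0+1 = 1
  0+0 = 0
  1+0 = 1

0b10110100110000000000110010110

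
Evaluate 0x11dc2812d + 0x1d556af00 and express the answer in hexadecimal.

Add column by column in base 16, right to left:
  d+0 = d
  2+0 = 2
  1+f = 0 carry 1
  8+a+1 = 3 carry 1
  2+6+1 = 9
  c+5 = 1 carry 1
  d+5+1 = 3 carry 1
  1+d+1 = f
  1+1 = 2

0x2f319302d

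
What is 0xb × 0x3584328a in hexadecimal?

Multiply each base-16 digit by 11, carrying:
  a×11 = 110 → write e carry 6
  8×11+6 = 94 → write e carry 5
  2×11+5 = 27 → write b carry 1
  3×11+1 = 34 → write 2 carry 2
  4×11+2 = 46 → write e carry 2
  8×11+2 = 90 → write a carry 5
  5×11+5 = 60 → write c carry 3
  3×11+3 = 36 → write 4 carry 2
  remaining carry: 2

0x24cae2bee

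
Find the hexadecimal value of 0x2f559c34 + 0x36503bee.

Add column by column in base 16, right to left:
  4+e = 2 carry 1
  3+e+1 = 2 carry 1
  c+b+1 = 8 carry 1
  9+3+1 = d
  5+0 = 5
  5+5 = a
  f+6 = 5 carry 1
  2+3+1 = 6

0x65a5d822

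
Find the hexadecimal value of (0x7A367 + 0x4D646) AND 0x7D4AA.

0x450A8

Add column by column in base 16, right to left:
  7+6 = D
  6+4 = A
  3+6 = 9
  A+D = 7 carry 1
  7+4+1 = C
Sum = 0xC79AD; now AND with 0x7D4AA:
  C&7=4, 7&D=5, 9&4=0, A&A=A, D&A=8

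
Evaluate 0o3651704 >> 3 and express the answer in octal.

Shifting right by 3 bits = 1 oct digit: drop the last 1.

0o365170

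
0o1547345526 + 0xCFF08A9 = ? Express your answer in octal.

0xCFF08A9 = 0o1477604251 in octal.
Add column by column in base 8, right to left:
  6+1 = 7
  2+5 = 7
  5+2 = 7
  5+4 = 1 carry 1
  4+0+1 = 5
  3+6 = 1 carry 1
  7+7+1 = 7 carry 1
  4+7+1 = 4 carry 1
  5+4+1 = 2 carry 1
  1+1+1 = 3

0o3247151777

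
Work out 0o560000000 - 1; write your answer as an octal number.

The trailing 7 digits are 0, so subtracting 1 borrows through: they become 7 and the next digit up decrements.

0o557777777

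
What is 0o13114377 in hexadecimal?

0x2C98FF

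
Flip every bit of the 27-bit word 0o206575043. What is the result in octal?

0o571202734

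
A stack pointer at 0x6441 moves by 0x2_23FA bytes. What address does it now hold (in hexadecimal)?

Add column by column in base 16, right to left:
  1+A = B
  4+F = 3 carry 1
  4+3+1 = 8
  6+2 = 8
  0+2 = 2

0x2883B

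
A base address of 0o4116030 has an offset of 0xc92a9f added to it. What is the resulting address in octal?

0o66343267

0xc92a9f = 0o62225237 in octal.
Add column by column in base 8, right to left:
  0+7 = 7
  3+3 = 6
  0+2 = 2
  6+5 = 3 carry 1
  1+2+1 = 4
  1+2 = 3
  4+2 = 6
  0+6 = 6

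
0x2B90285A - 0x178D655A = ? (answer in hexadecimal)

Subtract column by column in base 16:
  A-A → 0
  5-5 → 0
  8-5 → 3
  2-6 → C (borrow)
  0-D-1 → 2 (borrow)
  9-8-1 → 0
  B-7 → 4
  2-1 → 1

0x1402C300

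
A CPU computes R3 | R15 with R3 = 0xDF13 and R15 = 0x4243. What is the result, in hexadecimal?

0xDF53

OR each hex digit independently (no carries):
  D|4=D, F|2=F, 1|4=5, 3|3=3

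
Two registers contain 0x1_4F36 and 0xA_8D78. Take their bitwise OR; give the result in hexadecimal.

OR each hex digit independently (no carries):
  1|A=B, 4|8=C, F|D=F, 3|7=7, 6|8=E

0xBCF7E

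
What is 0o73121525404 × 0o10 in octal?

Multiply each base-8 digit by 8, carrying:
  4×8 = 32 → write 0 carry 4
  0×8+4 = 4 → write 4
  4×8 = 32 → write 0 carry 4
  5×8+4 = 44 → write 4 carry 5
  2×8+5 = 21 → write 5 carry 2
  5×8+2 = 42 → write 2 carry 5
  1×8+5 = 13 → write 5 carry 1
  2×8+1 = 17 → write 1 carry 2
  1×8+2 = 10 → write 2 carry 1
  3×8+1 = 25 → write 1 carry 3
  7×8+3 = 59 → write 3 carry 7
  remaining carry: 7

0o731215254040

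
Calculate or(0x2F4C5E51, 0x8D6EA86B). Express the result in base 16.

OR each hex digit independently (no carries):
  2|8=A, F|D=F, 4|6=6, C|E=E, 5|A=F, E|8=E, 5|6=7, 1|B=B

0xAF6EFE7B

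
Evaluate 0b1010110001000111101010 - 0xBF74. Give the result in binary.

0xBF74 = 0b1011111101110100 in binary.
Subtract column by column in base 2:
  0-0 → 0
  1-0 → 1
  0-1 → 1 (borrow)
  1-0-1 → 0
  0-1 → 1 (borrow)
  1-1-1 → 1 (borrow)
  1-1-1 → 1 (borrow)
  1-0-1 → 0
  1-1 → 0
  0-1 → 1 (borrow)
  0-1-1 → 0 (borrow)
  0-1-1 → 0 (borrow)
  1-1-1 → 1 (borrow)
  0-1-1 → 0 (borrow)
  0-0-1 → 1 (borrow)
  0-1-1 → 0 (borrow)
  1-0-1 → 0
  1-0 → 1
  0-0 → 0
  1-0 → 1
  0-0 → 0
  1-0 → 1

0b1010100101001001110110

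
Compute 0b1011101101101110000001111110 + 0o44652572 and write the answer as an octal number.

0b1011101101101110000001111110 = 0o1355560176 in octal.
Add column by column in base 8, right to left:
  6+2 = 0 carry 1
  7+7+1 = 7 carry 1
  1+5+1 = 7
  0+2 = 2
  6+5 = 3 carry 1
  5+6+1 = 4 carry 1
  5+4+1 = 2 carry 1
  5+4+1 = 2 carry 1
  3+0+1 = 4
  1+0 = 1

0o1422432770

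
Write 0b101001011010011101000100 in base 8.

0o51323504

Group the bits in threes: 101 001 011 010 011 101 000 100 → 51323504.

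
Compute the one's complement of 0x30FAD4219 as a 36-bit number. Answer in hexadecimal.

0xCF052BDE6

Each hex digit d becomes F−d:
  3→C, 0→F, F→0, A→5, D→2, 4→B, 2→D, 1→E, 9→6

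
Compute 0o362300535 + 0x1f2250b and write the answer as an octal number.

0o556723150

0x1f2250b = 0o174422413 in octal.
Add column by column in base 8, right to left:
  5+3 = 0 carry 1
  3+1+1 = 5
  5+4 = 1 carry 1
  0+2+1 = 3
  0+2 = 2
  3+4 = 7
  2+4 = 6
  6+7 = 5 carry 1
  3+1+1 = 5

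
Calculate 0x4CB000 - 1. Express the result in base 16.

The trailing 3 digits are 0, so subtracting 1 borrows through: they become F and the next digit up decrements.

0x4CAFFF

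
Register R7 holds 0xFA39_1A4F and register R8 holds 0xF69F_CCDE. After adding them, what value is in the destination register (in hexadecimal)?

0x1F0D8E72D

Add column by column in base 16, right to left:
  F+E = D carry 1
  4+D+1 = 2 carry 1
  A+C+1 = 7 carry 1
  1+C+1 = E
  9+F = 8 carry 1
  3+9+1 = D
  A+6 = 0 carry 1
  F+F+1 = F carry 1
  final carry 1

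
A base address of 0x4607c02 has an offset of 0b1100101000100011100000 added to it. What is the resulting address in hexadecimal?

0b1100101000100011100000 = 0x3288e0 in hexadecimal.
Add column by column in base 16, right to left:
  2+0 = 2
  0+e = e
  c+8 = 4 carry 1
  7+8+1 = 0 carry 1
  0+2+1 = 3
  6+3 = 9
  4+0 = 4

0x49304e2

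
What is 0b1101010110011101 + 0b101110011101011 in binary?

0b10011001010001000

Add column by column in base 2, right to left:
  1+1 = 0 carry 1
  0+1+1 = 0 carry 1
  1+0+1 = 0 carry 1
  1+1+1 = 1 carry 1
  1+0+1 = 0 carry 1
  0+1+1 = 0 carry 1
  0+1+1 = 0 carry 1
  1+1+1 = 1 carry 1
  1+0+1 = 0 carry 1
  0+0+1 = 1
  1+1 = 0 carry 1
  0+1+1 = 0 carry 1
  1+1+1 = 1 carry 1
  0+0+1 = 1
  1+1 = 0 carry 1
  1+0+1 = 0 carry 1
  final carry 1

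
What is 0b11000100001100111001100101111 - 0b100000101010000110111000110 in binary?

Subtract column by column in base 2:
  1-0 → 1
  1-1 → 0
  1-1 → 0
  1-0 → 1
  0-0 → 0
  1-0 → 1
  0-1 → 1 (borrow)
  0-1-1 → 0 (borrow)
  1-1-1 → 1 (borrow)
  1-0-1 → 0
  0-1 → 1 (borrow)
  0-1-1 → 0 (borrow)
  1-0-1 → 0
  1-0 → 1
  1-0 → 1
  0-0 → 0
  0-1 → 1 (borrow)
  1-0-1 → 0
  1-1 → 0
  0-0 → 0
  0-1 → 1 (borrow)
  0-0-1 → 1 (borrow)
  0-0-1 → 1 (borrow)
  1-0-1 → 0
  0-0 → 0
  0-0 → 0
  0-1 → 1 (borrow)
  1-0-1 → 0
  1-0 → 1

0b10100011100010110010101101001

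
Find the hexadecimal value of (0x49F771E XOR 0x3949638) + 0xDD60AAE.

0x14E1EBD4

First 0x49F771E XOR 0x3949638 = 0x70BE126.
Add column by column in base 16, right to left:
  6+E = 4 carry 1
  2+A+1 = D
  1+A = B
  E+0 = E
  B+6 = 1 carry 1
  0+D+1 = E
  7+D = 4 carry 1
  final carry 1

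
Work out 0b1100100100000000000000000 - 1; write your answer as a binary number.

0b1100100011111111111111111

The trailing 17 digits are 0, so subtracting 1 borrows through: they become 1 and the next digit up decrements.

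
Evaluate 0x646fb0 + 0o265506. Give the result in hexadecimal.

0o265506 = 0x16b46 in hexadecimal.
Add column by column in base 16, right to left:
  0+6 = 6
  b+4 = f
  f+b = a carry 1
  6+6+1 = d
  4+1 = 5
  6+0 = 6

0x65daf6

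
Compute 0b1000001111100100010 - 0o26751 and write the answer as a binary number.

0b111111000100111001

0o26751 = 0b10110111101001 in binary.
Subtract column by column in base 2:
  0-1 → 1 (borrow)
  1-0-1 → 0
  0-0 → 0
  0-1 → 1 (borrow)
  0-0-1 → 1 (borrow)
  1-1-1 → 1 (borrow)
  0-1-1 → 0 (borrow)
  0-1-1 → 0 (borrow)
  1-1-1 → 1 (borrow)
  1-0-1 → 0
  1-1 → 0
  1-1 → 0
  1-0 → 1
  0-1 → 1 (borrow)
  0-0-1 → 1 (borrow)
  0-0-1 → 1 (borrow)
  0-0-1 → 1 (borrow)
  0-0-1 → 1 (borrow)
  1-0-1 → 0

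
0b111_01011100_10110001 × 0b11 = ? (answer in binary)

0b101100001011000010011

Multiply each base-2 digit by 3, carrying:
  1×3 = 3 → write 1 carry 1
  0×3+1 = 1 → write 1
  0×3 = 0 → write 0
  0×3 = 0 → write 0
  1×3 = 3 → write 1 carry 1
  1×3+1 = 4 → write 0 carry 2
  0×3+2 = 2 → write 0 carry 1
  1×3+1 = 4 → write 0 carry 2
  0×3+2 = 2 → write 0 carry 1
  0×3+1 = 1 → write 1
  1×3 = 3 → write 1 carry 1
  1×3+1 = 4 → write 0 carry 2
  1×3+2 = 5 → write 1 carry 2
  0×3+2 = 2 → write 0 carry 1
  1×3+1 = 4 → write 0 carry 2
  0×3+2 = 2 → write 0 carry 1
  1×3+1 = 4 → write 0 carry 2
  1×3+2 = 5 → write 1 carry 2
  1×3+2 = 5 → write 1 carry 2
  remaining carry: 10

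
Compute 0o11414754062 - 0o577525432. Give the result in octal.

Subtract column by column in base 8:
  2-2 → 0
  6-3 → 3
  0-4 → 4 (borrow)
  4-5-1 → 6 (borrow)
  5-2-1 → 2
  7-5 → 2
  4-7 → 5 (borrow)
  1-7-1 → 1 (borrow)
  4-5-1 → 6 (borrow)
  1-0-1 → 0
  1-0 → 1

0o10615226430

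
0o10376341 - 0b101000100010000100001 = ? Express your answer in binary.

0o10376341 = 0b1000011111110011100001 in binary.
Subtract column by column in base 2:
  1-1 → 0
  0-0 → 0
  0-0 → 0
  0-0 → 0
  0-0 → 0
  1-1 → 0
  1-0 → 1
  1-0 → 1
  0-0 → 0
  0-0 → 0
  1-1 → 0
  1-0 → 1
  1-0 → 1
  1-0 → 1
  1-1 → 0
  1-0 → 1
  1-0 → 1
  0-0 → 0
  0-1 → 1 (borrow)
  0-0-1 → 1 (borrow)
  0-1-1 → 0 (borrow)
  1-0-1 → 0

0b11011011100011000000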